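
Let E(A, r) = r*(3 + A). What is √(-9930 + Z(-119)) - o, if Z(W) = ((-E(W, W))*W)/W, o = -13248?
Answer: 13248 + I*√23734 ≈ 13248.0 + 154.06*I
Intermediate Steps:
Z(W) = -W*(3 + W) (Z(W) = ((-W*(3 + W))*W)/W = (-W²*(3 + W))/W = -W*(3 + W))
√(-9930 + Z(-119)) - o = √(-9930 - 1*(-119)*(3 - 119)) - 1*(-13248) = √(-9930 - 1*(-119)*(-116)) + 13248 = √(-9930 - 13804) + 13248 = √(-23734) + 13248 = I*√23734 + 13248 = 13248 + I*√23734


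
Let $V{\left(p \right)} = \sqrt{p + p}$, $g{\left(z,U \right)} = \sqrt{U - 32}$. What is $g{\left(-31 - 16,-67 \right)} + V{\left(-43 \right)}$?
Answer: $i \left(\sqrt{86} + 3 \sqrt{11}\right) \approx 19.223 i$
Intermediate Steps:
$g{\left(z,U \right)} = \sqrt{-32 + U}$
$V{\left(p \right)} = \sqrt{2} \sqrt{p}$ ($V{\left(p \right)} = \sqrt{2 p} = \sqrt{2} \sqrt{p}$)
$g{\left(-31 - 16,-67 \right)} + V{\left(-43 \right)} = \sqrt{-32 - 67} + \sqrt{2} \sqrt{-43} = \sqrt{-99} + \sqrt{2} i \sqrt{43} = 3 i \sqrt{11} + i \sqrt{86} = i \sqrt{86} + 3 i \sqrt{11}$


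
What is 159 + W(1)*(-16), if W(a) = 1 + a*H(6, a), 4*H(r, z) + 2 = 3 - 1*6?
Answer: 163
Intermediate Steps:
H(r, z) = -5/4 (H(r, z) = -1/2 + (3 - 1*6)/4 = -1/2 + (3 - 6)/4 = -1/2 + (1/4)*(-3) = -1/2 - 3/4 = -5/4)
W(a) = 1 - 5*a/4 (W(a) = 1 + a*(-5/4) = 1 - 5*a/4)
159 + W(1)*(-16) = 159 + (1 - 5/4*1)*(-16) = 159 + (1 - 5/4)*(-16) = 159 - 1/4*(-16) = 159 + 4 = 163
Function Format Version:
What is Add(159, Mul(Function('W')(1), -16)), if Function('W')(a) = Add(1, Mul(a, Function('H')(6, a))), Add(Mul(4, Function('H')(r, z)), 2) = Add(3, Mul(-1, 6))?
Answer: 163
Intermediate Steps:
Function('H')(r, z) = Rational(-5, 4) (Function('H')(r, z) = Add(Rational(-1, 2), Mul(Rational(1, 4), Add(3, Mul(-1, 6)))) = Add(Rational(-1, 2), Mul(Rational(1, 4), Add(3, -6))) = Add(Rational(-1, 2), Mul(Rational(1, 4), -3)) = Add(Rational(-1, 2), Rational(-3, 4)) = Rational(-5, 4))
Function('W')(a) = Add(1, Mul(Rational(-5, 4), a)) (Function('W')(a) = Add(1, Mul(a, Rational(-5, 4))) = Add(1, Mul(Rational(-5, 4), a)))
Add(159, Mul(Function('W')(1), -16)) = Add(159, Mul(Add(1, Mul(Rational(-5, 4), 1)), -16)) = Add(159, Mul(Add(1, Rational(-5, 4)), -16)) = Add(159, Mul(Rational(-1, 4), -16)) = Add(159, 4) = 163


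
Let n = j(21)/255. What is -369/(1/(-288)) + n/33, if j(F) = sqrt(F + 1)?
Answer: 106272 + sqrt(22)/8415 ≈ 1.0627e+5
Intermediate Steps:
j(F) = sqrt(1 + F)
n = sqrt(22)/255 (n = sqrt(1 + 21)/255 = sqrt(22)*(1/255) = sqrt(22)/255 ≈ 0.018394)
-369/(1/(-288)) + n/33 = -369/(1/(-288)) + (sqrt(22)/255)/33 = -369/(-1/288) + (sqrt(22)/255)*(1/33) = -369*(-288) + sqrt(22)/8415 = 106272 + sqrt(22)/8415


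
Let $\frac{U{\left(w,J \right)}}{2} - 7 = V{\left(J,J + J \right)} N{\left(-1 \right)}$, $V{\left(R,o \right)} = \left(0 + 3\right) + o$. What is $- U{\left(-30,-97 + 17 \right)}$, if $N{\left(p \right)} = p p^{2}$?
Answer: $-328$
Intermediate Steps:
$N{\left(p \right)} = p^{3}$
$V{\left(R,o \right)} = 3 + o$
$U{\left(w,J \right)} = 8 - 4 J$ ($U{\left(w,J \right)} = 14 + 2 \left(3 + \left(J + J\right)\right) \left(-1\right)^{3} = 14 + 2 \left(3 + 2 J\right) \left(-1\right) = 14 + 2 \left(-3 - 2 J\right) = 14 - \left(6 + 4 J\right) = 8 - 4 J$)
$- U{\left(-30,-97 + 17 \right)} = - (8 - 4 \left(-97 + 17\right)) = - (8 - -320) = - (8 + 320) = \left(-1\right) 328 = -328$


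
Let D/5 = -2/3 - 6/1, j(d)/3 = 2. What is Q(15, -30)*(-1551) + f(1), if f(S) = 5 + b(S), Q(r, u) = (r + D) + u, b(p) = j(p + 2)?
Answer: 74976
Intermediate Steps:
j(d) = 6 (j(d) = 3*2 = 6)
b(p) = 6
D = -100/3 (D = 5*(-2/3 - 6/1) = 5*(-2*⅓ - 6*1) = 5*(-⅔ - 6) = 5*(-20/3) = -100/3 ≈ -33.333)
Q(r, u) = -100/3 + r + u (Q(r, u) = (r - 100/3) + u = (-100/3 + r) + u = -100/3 + r + u)
f(S) = 11 (f(S) = 5 + 6 = 11)
Q(15, -30)*(-1551) + f(1) = (-100/3 + 15 - 30)*(-1551) + 11 = -145/3*(-1551) + 11 = 74965 + 11 = 74976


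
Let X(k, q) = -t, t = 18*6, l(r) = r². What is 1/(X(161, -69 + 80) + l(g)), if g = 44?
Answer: 1/1828 ≈ 0.00054705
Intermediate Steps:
t = 108
X(k, q) = -108 (X(k, q) = -1*108 = -108)
1/(X(161, -69 + 80) + l(g)) = 1/(-108 + 44²) = 1/(-108 + 1936) = 1/1828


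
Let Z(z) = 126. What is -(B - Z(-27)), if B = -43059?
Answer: 43185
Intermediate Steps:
-(B - Z(-27)) = -(-43059 - 1*126) = -(-43059 - 126) = -1*(-43185) = 43185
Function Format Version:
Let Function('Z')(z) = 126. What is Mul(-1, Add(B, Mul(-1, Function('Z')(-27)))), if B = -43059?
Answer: 43185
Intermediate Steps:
Mul(-1, Add(B, Mul(-1, Function('Z')(-27)))) = Mul(-1, Add(-43059, Mul(-1, 126))) = Mul(-1, Add(-43059, -126)) = Mul(-1, -43185) = 43185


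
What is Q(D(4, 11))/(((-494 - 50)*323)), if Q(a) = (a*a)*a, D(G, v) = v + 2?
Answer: -2197/175712 ≈ -0.012503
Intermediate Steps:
D(G, v) = 2 + v
Q(a) = a³ (Q(a) = a²*a = a³)
Q(D(4, 11))/(((-494 - 50)*323)) = (2 + 11)³/(((-494 - 50)*323)) = 13³/((-544*323)) = 2197/(-175712) = 2197*(-1/175712) = -2197/175712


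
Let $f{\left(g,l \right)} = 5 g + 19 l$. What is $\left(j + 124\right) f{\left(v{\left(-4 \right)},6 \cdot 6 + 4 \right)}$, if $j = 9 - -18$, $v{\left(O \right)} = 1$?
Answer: $115515$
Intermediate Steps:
$j = 27$ ($j = 9 + 18 = 27$)
$\left(j + 124\right) f{\left(v{\left(-4 \right)},6 \cdot 6 + 4 \right)} = \left(27 + 124\right) \left(5 \cdot 1 + 19 \left(6 \cdot 6 + 4\right)\right) = 151 \left(5 + 19 \left(36 + 4\right)\right) = 151 \left(5 + 19 \cdot 40\right) = 151 \left(5 + 760\right) = 151 \cdot 765 = 115515$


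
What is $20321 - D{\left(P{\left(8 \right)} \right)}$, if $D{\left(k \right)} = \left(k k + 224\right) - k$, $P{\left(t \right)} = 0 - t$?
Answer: $20025$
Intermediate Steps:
$P{\left(t \right)} = - t$
$D{\left(k \right)} = 224 + k^{2} - k$ ($D{\left(k \right)} = \left(k^{2} + 224\right) - k = \left(224 + k^{2}\right) - k = 224 + k^{2} - k$)
$20321 - D{\left(P{\left(8 \right)} \right)} = 20321 - \left(224 + \left(\left(-1\right) 8\right)^{2} - \left(-1\right) 8\right) = 20321 - \left(224 + \left(-8\right)^{2} - -8\right) = 20321 - \left(224 + 64 + 8\right) = 20321 - 296 = 20025$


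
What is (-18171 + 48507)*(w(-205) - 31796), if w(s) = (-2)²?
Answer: -964442112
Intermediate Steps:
w(s) = 4
(-18171 + 48507)*(w(-205) - 31796) = (-18171 + 48507)*(4 - 31796) = 30336*(-31792) = -964442112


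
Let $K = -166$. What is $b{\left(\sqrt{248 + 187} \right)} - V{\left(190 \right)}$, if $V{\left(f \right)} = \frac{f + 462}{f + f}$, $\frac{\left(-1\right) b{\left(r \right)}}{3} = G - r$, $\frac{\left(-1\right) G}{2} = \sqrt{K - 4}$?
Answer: $- \frac{163}{95} + 3 \sqrt{435} + 6 i \sqrt{170} \approx 60.854 + 78.23 i$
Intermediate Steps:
$G = - 2 i \sqrt{170}$ ($G = - 2 \sqrt{-166 - 4} = - 2 \sqrt{-170} = - 2 i \sqrt{170} \approx - 26.077 i$)
$b{\left(r \right)} = 3 r + 6 i \sqrt{170}$ ($b{\left(r \right)} = - 3 \left(- 2 i \sqrt{170} - r\right) = - 3 \left(- r - 2 i \sqrt{170}\right) = 3 r + 6 i \sqrt{170}$)
$V{\left(f \right)} = \frac{462 + f}{2 f}$
$b{\left(\sqrt{248 + 187} \right)} - V{\left(190 \right)} = \left(3 \sqrt{248 + 187} + 6 i \sqrt{170}\right) - \frac{462 + 190}{2 \cdot 190} = \left(3 \sqrt{435} + 6 i \sqrt{170}\right) - \frac{1}{2} \cdot \frac{1}{190} \cdot 652 = \left(3 \sqrt{435} + 6 i \sqrt{170}\right) - \frac{163}{95} = - \frac{163}{95} + 3 \sqrt{435} + 6 i \sqrt{170}$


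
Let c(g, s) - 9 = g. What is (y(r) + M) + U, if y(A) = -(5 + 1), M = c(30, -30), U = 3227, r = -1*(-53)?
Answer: 3260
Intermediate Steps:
c(g, s) = 9 + g
r = 53
M = 39 (M = 9 + 30 = 39)
y(A) = -6 (y(A) = -1*6 = -6)
(y(r) + M) + U = (-6 + 39) + 3227 = 33 + 3227 = 3260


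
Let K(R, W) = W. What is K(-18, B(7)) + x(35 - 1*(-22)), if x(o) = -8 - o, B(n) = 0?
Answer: -65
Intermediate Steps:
K(-18, B(7)) + x(35 - 1*(-22)) = 0 + (-8 - (35 - 1*(-22))) = 0 + (-8 - (35 + 22)) = 0 + (-8 - 1*57) = 0 + (-8 - 57) = 0 - 65 = -65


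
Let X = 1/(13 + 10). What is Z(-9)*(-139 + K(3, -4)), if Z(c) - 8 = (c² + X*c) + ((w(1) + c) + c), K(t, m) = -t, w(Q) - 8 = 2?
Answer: -263268/23 ≈ -11446.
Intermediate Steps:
w(Q) = 10 (w(Q) = 8 + 2 = 10)
X = 1/23 ≈ 0.043478
Z(c) = 18 + c² + 47*c/23 (Z(c) = 8 + ((c² + c/23) + ((10 + c) + c)) = 8 + ((c² + c/23) + (10 + 2*c)) = 8 + (10 + c² + 47*c/23) = 18 + c² + 47*c/23)
Z(-9)*(-139 + K(3, -4)) = (18 + (-9)² + (47/23)*(-9))*(-139 - 1*3) = (18 + 81 - 423/23)*(-139 - 3) = (1854/23)*(-142) = -263268/23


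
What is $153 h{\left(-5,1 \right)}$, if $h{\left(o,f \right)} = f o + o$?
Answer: $-1530$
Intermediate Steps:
$h{\left(o,f \right)} = o + f o$
$153 h{\left(-5,1 \right)} = 153 \left(- 5 \left(1 + 1\right)\right) = 153 \left(\left(-5\right) 2\right) = 153 \left(-10\right) = -1530$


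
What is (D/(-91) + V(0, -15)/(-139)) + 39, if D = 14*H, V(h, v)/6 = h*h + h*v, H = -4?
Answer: 515/13 ≈ 39.615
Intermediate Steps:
V(h, v) = 6*h² + 6*h*v (V(h, v) = 6*(h*h + h*v) = 6*(h² + h*v) = 6*h² + 6*h*v)
D = -56 (D = 14*(-4) = -56)
(D/(-91) + V(0, -15)/(-139)) + 39 = (-56/(-91) + (6*0*(0 - 15))/(-139)) + 39 = (-56*(-1/91) + (6*0*(-15))*(-1/139)) + 39 = (8/13 + 0*(-1/139)) + 39 = (8/13 + 0) + 39 = 8/13 + 39 = 515/13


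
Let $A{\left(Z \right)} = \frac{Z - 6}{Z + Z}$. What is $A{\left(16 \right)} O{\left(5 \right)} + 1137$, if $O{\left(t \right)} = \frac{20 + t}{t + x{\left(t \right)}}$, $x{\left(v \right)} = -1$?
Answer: $\frac{72893}{64} \approx 1139.0$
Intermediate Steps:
$A{\left(Z \right)} = \frac{-6 + Z}{2 Z}$
$O{\left(t \right)} = \frac{20 + t}{-1 + t}$ ($O{\left(t \right)} = \frac{20 + t}{t - 1} = \frac{20 + t}{-1 + t}$)
$A{\left(16 \right)} O{\left(5 \right)} + 1137 = \frac{-6 + 16}{2 \cdot 16} \frac{20 + 5}{-1 + 5} + 1137 = \frac{1}{2} \cdot \frac{1}{16} \cdot 10 \cdot \frac{1}{4} \cdot 25 + 1137 = \frac{5 \cdot \frac{1}{4} \cdot 25}{16} + 1137 = \frac{5}{16} \cdot \frac{25}{4} + 1137 = \frac{125}{64} + 1137 = \frac{72893}{64}$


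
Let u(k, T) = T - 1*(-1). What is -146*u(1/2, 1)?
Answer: -292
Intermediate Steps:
u(k, T) = 1 + T (u(k, T) = T + 1 = 1 + T)
-146*u(1/2, 1) = -146*(1 + 1) = -146*2 = -292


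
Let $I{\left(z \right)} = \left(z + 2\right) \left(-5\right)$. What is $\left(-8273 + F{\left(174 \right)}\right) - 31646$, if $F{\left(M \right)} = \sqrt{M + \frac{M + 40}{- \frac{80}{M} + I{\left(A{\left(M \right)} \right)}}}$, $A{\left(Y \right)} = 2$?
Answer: $-39919 + \frac{\sqrt{129540390}}{890} \approx -39906.0$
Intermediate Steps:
$I{\left(z \right)} = -10 - 5 z$ ($I{\left(z \right)} = \left(2 + z\right) \left(-5\right) = -10 - 5 z$)
$F{\left(M \right)} = \sqrt{M + \frac{40 + M}{-20 - \frac{80}{M}}}$ ($F{\left(M \right)} = \sqrt{M + \frac{M + 40}{- \frac{80}{M} - 20}} = \sqrt{M + \frac{40 + M}{- \frac{80}{M} - 20}} = \sqrt{M + \frac{40 + M}{-20 - \frac{80}{M}}}$)
$\left(-8273 + F{\left(174 \right)}\right) - 31646 = \left(-8273 + \frac{\sqrt{5} \sqrt{\frac{174 \left(40 + 19 \cdot 174\right)}{4 + 174}}}{10}\right) - 31646 = \left(-8273 + \frac{\sqrt{5} \sqrt{\frac{174 \left(40 + 3306\right)}{178}}}{10}\right) - 31646 = \left(-8273 + \frac{\sqrt{5} \sqrt{174 \cdot \frac{1}{178} \cdot 3346}}{10}\right) - 31646 = \left(-8273 + \frac{\sqrt{5} \sqrt{\frac{291102}{89}}}{10}\right) - 31646 = \left(-8273 + \frac{\sqrt{5} \frac{\sqrt{25908078}}{89}}{10}\right) - 31646 = \left(-8273 + \frac{\sqrt{129540390}}{890}\right) - 31646 = -39919 + \frac{\sqrt{129540390}}{890}$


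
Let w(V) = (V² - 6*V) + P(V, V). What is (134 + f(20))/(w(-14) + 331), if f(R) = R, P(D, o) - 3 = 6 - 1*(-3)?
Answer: 22/89 ≈ 0.24719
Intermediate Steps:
P(D, o) = 12 (P(D, o) = 3 + (6 - 1*(-3)) = 3 + (6 + 3) = 3 + 9 = 12)
w(V) = 12 + V² - 6*V (w(V) = (V² - 6*V) + 12 = 12 + V² - 6*V)
(134 + f(20))/(w(-14) + 331) = (134 + 20)/((12 + (-14)² - 6*(-14)) + 331) = 154/((12 + 196 + 84) + 331) = 154/(292 + 331) = 154/623 = 154*(1/623) = 22/89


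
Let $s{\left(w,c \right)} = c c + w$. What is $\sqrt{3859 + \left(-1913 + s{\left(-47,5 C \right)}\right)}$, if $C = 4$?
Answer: $11 \sqrt{19} \approx 47.948$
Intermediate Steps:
$s{\left(w,c \right)} = w + c^{2}$ ($s{\left(w,c \right)} = c^{2} + w = w + c^{2}$)
$\sqrt{3859 + \left(-1913 + s{\left(-47,5 C \right)}\right)} = \sqrt{3859 - \left(1960 - 400\right)} = \sqrt{3859 + \left(-1913 + \left(-47 + 400\right)\right)} = \sqrt{3859 + \left(-1913 + 353\right)} = \sqrt{3859 - 1560} = \sqrt{2299} = 11 \sqrt{19}$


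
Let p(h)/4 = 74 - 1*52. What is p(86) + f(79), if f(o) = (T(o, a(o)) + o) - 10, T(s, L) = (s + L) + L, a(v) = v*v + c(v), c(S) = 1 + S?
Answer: 12878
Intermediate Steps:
a(v) = 1 + v + v² (a(v) = v*v + (1 + v) = v² + (1 + v) = 1 + v + v²)
T(s, L) = s + 2*L (T(s, L) = (L + s) + L = s + 2*L)
p(h) = 88 (p(h) = 4*(74 - 1*52) = 4*(74 - 52) = 4*22 = 88)
f(o) = -8 + 2*o² + 4*o (f(o) = ((o + 2*(1 + o + o²)) + o) - 10 = ((o + (2 + 2*o + 2*o²)) + o) - 10 = ((2 + 2*o² + 3*o) + o) - 10 = (2 + 2*o² + 4*o) - 10 = -8 + 2*o² + 4*o)
p(86) + f(79) = 88 + (-8 + 2*79² + 4*79) = 88 + (-8 + 2*6241 + 316) = 88 + (-8 + 12482 + 316) = 88 + 12790 = 12878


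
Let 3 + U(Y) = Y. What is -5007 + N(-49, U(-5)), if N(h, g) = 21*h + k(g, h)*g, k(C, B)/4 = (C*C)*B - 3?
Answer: 94412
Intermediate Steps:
U(Y) = -3 + Y
k(C, B) = -12 + 4*B*C² (k(C, B) = 4*((C*C)*B - 3) = 4*(C²*B - 3) = 4*(B*C² - 3) = 4*(-3 + B*C²) = -12 + 4*B*C²)
N(h, g) = 21*h + g*(-12 + 4*h*g²) (N(h, g) = 21*h + (-12 + 4*h*g²)*g = 21*h + g*(-12 + 4*h*g²))
-5007 + N(-49, U(-5)) = -5007 + (21*(-49) + 4*(-3 - 5)*(-3 - 49*(-3 - 5)²)) = -5007 + (-1029 + 4*(-8)*(-3 - 49*(-8)²)) = -5007 + (-1029 + 4*(-8)*(-3 - 49*64)) = -5007 + (-1029 + 4*(-8)*(-3 - 3136)) = -5007 + (-1029 + 4*(-8)*(-3139)) = -5007 + (-1029 + 100448) = -5007 + 99419 = 94412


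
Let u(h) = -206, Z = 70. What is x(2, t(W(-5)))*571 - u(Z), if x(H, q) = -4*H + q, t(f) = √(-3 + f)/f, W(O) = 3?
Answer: -4362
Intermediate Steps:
t(f) = √(-3 + f)/f
x(H, q) = q - 4*H
x(2, t(W(-5)))*571 - u(Z) = (√(-3 + 3)/3 - 4*2)*571 - 1*(-206) = (√0/3 - 8)*571 + 206 = ((⅓)*0 - 8)*571 + 206 = (0 - 8)*571 + 206 = -8*571 + 206 = -4568 + 206 = -4362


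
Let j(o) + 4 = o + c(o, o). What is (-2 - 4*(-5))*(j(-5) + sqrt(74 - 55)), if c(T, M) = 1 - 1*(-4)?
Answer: -72 + 18*sqrt(19) ≈ 6.4602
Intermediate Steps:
c(T, M) = 5 (c(T, M) = 1 + 4 = 5)
j(o) = 1 + o (j(o) = -4 + (o + 5) = -4 + (5 + o) = 1 + o)
(-2 - 4*(-5))*(j(-5) + sqrt(74 - 55)) = (-2 - 4*(-5))*((1 - 5) + sqrt(74 - 55)) = (-2 + 20)*(-4 + sqrt(19)) = 18*(-4 + sqrt(19)) = -72 + 18*sqrt(19)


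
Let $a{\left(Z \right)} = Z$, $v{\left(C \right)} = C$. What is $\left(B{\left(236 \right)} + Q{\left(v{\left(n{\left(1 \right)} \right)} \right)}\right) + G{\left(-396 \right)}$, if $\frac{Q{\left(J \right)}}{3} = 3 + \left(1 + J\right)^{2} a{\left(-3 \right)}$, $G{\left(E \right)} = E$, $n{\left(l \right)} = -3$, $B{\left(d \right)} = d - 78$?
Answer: $-265$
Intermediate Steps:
$B{\left(d \right)} = -78 + d$ ($B{\left(d \right)} = d - 78 = -78 + d$)
$Q{\left(J \right)} = 9 - 9 \left(1 + J\right)^{2}$ ($Q{\left(J \right)} = 3 \left(3 + \left(1 + J\right)^{2} \left(-3\right)\right) = 3 \left(3 - 3 \left(1 + J\right)^{2}\right) = 9 - 9 \left(1 + J\right)^{2}$)
$\left(B{\left(236 \right)} + Q{\left(v{\left(n{\left(1 \right)} \right)} \right)}\right) + G{\left(-396 \right)} = \left(\left(-78 + 236\right) + \left(9 - 9 \left(1 - 3\right)^{2}\right)\right) - 396 = \left(158 + \left(9 - 9 \left(-2\right)^{2}\right)\right) - 396 = \left(158 + \left(9 - 36\right)\right) - 396 = \left(158 - 27\right) - 396 = 131 - 396 = -265$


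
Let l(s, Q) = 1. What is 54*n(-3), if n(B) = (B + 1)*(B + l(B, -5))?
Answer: 216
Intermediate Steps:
n(B) = (1 + B)**2 (n(B) = (B + 1)*(B + 1) = (1 + B)*(1 + B) = (1 + B)**2)
54*n(-3) = 54*(1 + (-3)**2 + 2*(-3)) = 54*(1 + 9 - 6) = 54*4 = 216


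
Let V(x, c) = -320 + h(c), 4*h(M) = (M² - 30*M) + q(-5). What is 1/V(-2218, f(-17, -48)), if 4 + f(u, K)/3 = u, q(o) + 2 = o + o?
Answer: 4/4567 ≈ 0.00087585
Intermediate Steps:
q(o) = -2 + 2*o (q(o) = -2 + (o + o) = -2 + 2*o)
h(M) = -3 - 15*M/2 + M²/4 (h(M) = ((M² - 30*M) + (-2 + 2*(-5)))/4 = ((M² - 30*M) + (-2 - 10))/4 = ((M² - 30*M) - 12)/4 = (-12 + M² - 30*M)/4 = -3 - 15*M/2 + M²/4)
f(u, K) = -12 + 3*u
V(x, c) = -323 - 15*c/2 + c²/4 (V(x, c) = -320 + (-3 - 15*c/2 + c²/4) = -323 - 15*c/2 + c²/4)
1/V(-2218, f(-17, -48)) = 1/(-323 - 15*(-12 + 3*(-17))/2 + (-12 + 3*(-17))²/4) = 1/(-323 - 15*(-12 - 51)/2 + (-12 - 51)²/4) = 1/(-323 - 15/2*(-63) + (¼)*(-63)²) = 1/(-323 + 945/2 + (¼)*3969) = 1/(-323 + 945/2 + 3969/4) = 1/(4567/4) = 4/4567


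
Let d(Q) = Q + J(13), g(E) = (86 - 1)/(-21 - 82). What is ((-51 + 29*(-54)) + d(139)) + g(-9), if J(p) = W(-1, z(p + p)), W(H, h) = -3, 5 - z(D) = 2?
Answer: -152628/103 ≈ -1481.8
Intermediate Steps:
z(D) = 3 (z(D) = 5 - 1*2 = 5 - 2 = 3)
J(p) = -3
g(E) = -85/103 (g(E) = 85/(-103) = 85*(-1/103) = -85/103)
d(Q) = -3 + Q (d(Q) = Q - 3 = -3 + Q)
((-51 + 29*(-54)) + d(139)) + g(-9) = ((-51 + 29*(-54)) + (-3 + 139)) - 85/103 = ((-51 - 1566) + 136) - 85/103 = (-1617 + 136) - 85/103 = -1481 - 85/103 = -152628/103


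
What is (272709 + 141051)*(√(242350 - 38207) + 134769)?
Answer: 55762021440 + 413760*√204143 ≈ 5.5949e+10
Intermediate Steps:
(272709 + 141051)*(√(242350 - 38207) + 134769) = 413760*(√204143 + 134769) = 413760*(134769 + √204143) = 55762021440 + 413760*√204143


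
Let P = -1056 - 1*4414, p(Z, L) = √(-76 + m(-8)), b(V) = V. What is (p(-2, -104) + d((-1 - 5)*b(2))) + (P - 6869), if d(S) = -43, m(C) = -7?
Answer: -12382 + I*√83 ≈ -12382.0 + 9.1104*I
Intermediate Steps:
p(Z, L) = I*√83 (p(Z, L) = √(-76 - 7) = √(-83) = I*√83)
P = -5470 (P = -1056 - 4414 = -5470)
(p(-2, -104) + d((-1 - 5)*b(2))) + (P - 6869) = (I*√83 - 43) + (-5470 - 6869) = (-43 + I*√83) - 12339 = -12382 + I*√83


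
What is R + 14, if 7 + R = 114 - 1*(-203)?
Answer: 324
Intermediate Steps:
R = 310 (R = -7 + (114 - 1*(-203)) = -7 + (114 + 203) = -7 + 317 = 310)
R + 14 = 310 + 14 = 324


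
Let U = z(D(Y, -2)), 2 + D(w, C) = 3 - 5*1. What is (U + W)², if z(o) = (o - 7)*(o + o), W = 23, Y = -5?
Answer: 12321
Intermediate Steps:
D(w, C) = -4 (D(w, C) = -2 + (3 - 5*1) = -2 + (3 - 5) = -2 - 2 = -4)
z(o) = 2*o*(-7 + o) (z(o) = (-7 + o)*(2*o) = 2*o*(-7 + o))
U = 88 (U = 2*(-4)*(-7 - 4) = 2*(-4)*(-11) = 88)
(U + W)² = (88 + 23)² = 111² = 12321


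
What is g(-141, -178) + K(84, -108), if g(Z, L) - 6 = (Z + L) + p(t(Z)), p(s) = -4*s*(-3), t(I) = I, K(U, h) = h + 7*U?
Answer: -1525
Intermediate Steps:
p(s) = 12*s
g(Z, L) = 6 + L + 13*Z (g(Z, L) = 6 + ((Z + L) + 12*Z) = 6 + ((L + Z) + 12*Z) = 6 + (L + 13*Z) = 6 + L + 13*Z)
g(-141, -178) + K(84, -108) = (6 - 178 + 13*(-141)) + (-108 + 7*84) = (6 - 178 - 1833) + (-108 + 588) = -2005 + 480 = -1525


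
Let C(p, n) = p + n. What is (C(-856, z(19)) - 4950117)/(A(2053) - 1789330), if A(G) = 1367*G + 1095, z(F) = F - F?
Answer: -4950973/1018216 ≈ -4.8624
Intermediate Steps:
z(F) = 0
C(p, n) = n + p
A(G) = 1095 + 1367*G
(C(-856, z(19)) - 4950117)/(A(2053) - 1789330) = ((0 - 856) - 4950117)/((1095 + 1367*2053) - 1789330) = (-856 - 4950117)/((1095 + 2806451) - 1789330) = -4950973/(2807546 - 1789330) = -4950973/1018216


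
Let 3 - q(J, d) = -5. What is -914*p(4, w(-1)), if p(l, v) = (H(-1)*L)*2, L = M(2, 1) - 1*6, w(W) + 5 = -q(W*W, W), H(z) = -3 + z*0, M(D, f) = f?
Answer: -27420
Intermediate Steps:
q(J, d) = 8 (q(J, d) = 3 - 1*(-5) = 3 + 5 = 8)
H(z) = -3 (H(z) = -3 + 0 = -3)
w(W) = -13 (w(W) = -5 - 1*8 = -5 - 8 = -13)
L = -5 (L = 1 - 1*6 = 1 - 6 = -5)
p(l, v) = 30 (p(l, v) = -3*(-5)*2 = 15*2 = 30)
-914*p(4, w(-1)) = -914*30 = -27420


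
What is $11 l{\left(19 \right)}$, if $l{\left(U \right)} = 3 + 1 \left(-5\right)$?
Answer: $-22$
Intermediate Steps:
$l{\left(U \right)} = -2$ ($l{\left(U \right)} = 3 - 5 = -2$)
$11 l{\left(19 \right)} = 11 \left(-2\right) = -22$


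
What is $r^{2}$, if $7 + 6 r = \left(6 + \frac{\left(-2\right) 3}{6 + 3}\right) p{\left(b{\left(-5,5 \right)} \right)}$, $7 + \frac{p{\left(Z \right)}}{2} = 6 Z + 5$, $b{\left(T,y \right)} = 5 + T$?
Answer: $\frac{7225}{324} \approx 22.299$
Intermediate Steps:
$p{\left(Z \right)} = -4 + 12 Z$ ($p{\left(Z \right)} = -14 + 2 \left(6 Z + 5\right) = -14 + 2 \left(5 + 6 Z\right) = -14 + \left(10 + 12 Z\right) = -4 + 12 Z$)
$r = - \frac{85}{18}$ ($r = - \frac{7}{6} + \frac{\left(6 + \frac{\left(-2\right) 3}{6 + 3}\right) \left(-4 + 12 \left(5 - 5\right)\right)}{6} = - \frac{7}{6} + \frac{\left(6 - \frac{6}{9}\right) \left(-4 + 12 \cdot 0\right)}{6} = - \frac{7}{6} + \frac{\left(6 - \frac{2}{3}\right) \left(-4 + 0\right)}{6} = - \frac{7}{6} + \frac{\left(6 - \frac{2}{3}\right) \left(-4\right)}{6} = - \frac{7}{6} + \frac{\frac{16}{3} \left(-4\right)}{6} = - \frac{7}{6} + \frac{1}{6} \left(- \frac{64}{3}\right) = - \frac{7}{6} - \frac{32}{9} = - \frac{85}{18} \approx -4.7222$)
$r^{2} = \left(- \frac{85}{18}\right)^{2} = \frac{7225}{324}$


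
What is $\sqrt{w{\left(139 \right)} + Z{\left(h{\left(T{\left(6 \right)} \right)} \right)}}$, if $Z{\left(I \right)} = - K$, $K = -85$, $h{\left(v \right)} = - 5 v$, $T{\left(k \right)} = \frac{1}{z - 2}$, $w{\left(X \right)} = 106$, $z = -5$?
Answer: $\sqrt{191} \approx 13.82$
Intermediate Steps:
$T{\left(k \right)} = - \frac{1}{7}$ ($T{\left(k \right)} = \frac{1}{-5 - 2} = \frac{1}{-7} = - \frac{1}{7}$)
$Z{\left(I \right)} = 85$ ($Z{\left(I \right)} = \left(-1\right) \left(-85\right) = 85$)
$\sqrt{w{\left(139 \right)} + Z{\left(h{\left(T{\left(6 \right)} \right)} \right)}} = \sqrt{106 + 85} = \sqrt{191}$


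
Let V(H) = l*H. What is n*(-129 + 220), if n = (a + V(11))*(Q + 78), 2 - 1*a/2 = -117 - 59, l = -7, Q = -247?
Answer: -4290741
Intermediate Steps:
a = 356 (a = 4 - 2*(-117 - 59) = 4 - 2*(-176) = 4 + 352 = 356)
V(H) = -7*H
n = -47151 (n = (356 - 7*11)*(-247 + 78) = (356 - 77)*(-169) = 279*(-169) = -47151)
n*(-129 + 220) = -47151*(-129 + 220) = -47151*91 = -4290741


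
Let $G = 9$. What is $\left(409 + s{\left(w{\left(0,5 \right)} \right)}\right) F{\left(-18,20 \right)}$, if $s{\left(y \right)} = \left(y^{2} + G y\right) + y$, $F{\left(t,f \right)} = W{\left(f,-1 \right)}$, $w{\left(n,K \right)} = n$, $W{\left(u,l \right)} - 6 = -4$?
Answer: $818$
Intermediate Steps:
$W{\left(u,l \right)} = 2$ ($W{\left(u,l \right)} = 6 - 4 = 2$)
$F{\left(t,f \right)} = 2$
$s{\left(y \right)} = y^{2} + 10 y$ ($s{\left(y \right)} = \left(y^{2} + 9 y\right) + y = y^{2} + 10 y$)
$\left(409 + s{\left(w{\left(0,5 \right)} \right)}\right) F{\left(-18,20 \right)} = \left(409 + 0 \left(10 + 0\right)\right) 2 = \left(409 + 0 \cdot 10\right) 2 = \left(409 + 0\right) 2 = 409 \cdot 2 = 818$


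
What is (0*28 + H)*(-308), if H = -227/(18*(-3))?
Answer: -34958/27 ≈ -1294.7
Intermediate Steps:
H = 227/54 (H = -227/(-54) = -227*(-1/54) = 227/54 ≈ 4.2037)
(0*28 + H)*(-308) = (0*28 + 227/54)*(-308) = (0 + 227/54)*(-308) = (227/54)*(-308) = -34958/27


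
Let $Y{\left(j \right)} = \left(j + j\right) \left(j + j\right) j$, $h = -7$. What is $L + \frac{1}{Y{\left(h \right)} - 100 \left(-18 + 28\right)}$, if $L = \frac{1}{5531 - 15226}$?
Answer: $- \frac{12067}{22996540} \approx -0.00052473$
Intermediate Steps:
$Y{\left(j \right)} = 4 j^{3}$ ($Y{\left(j \right)} = 2 j 2 j j = 4 j^{2} j = 4 j^{3}$)
$L = - \frac{1}{9695}$ ($L = \frac{1}{-9695} = - \frac{1}{9695} \approx -0.00010315$)
$L + \frac{1}{Y{\left(h \right)} - 100 \left(-18 + 28\right)} = - \frac{1}{9695} + \frac{1}{4 \left(-7\right)^{3} - 100 \left(-18 + 28\right)} = - \frac{1}{9695} + \frac{1}{4 \left(-343\right) - 1000} = - \frac{1}{9695} + \frac{1}{-1372 - 1000} = - \frac{1}{9695} + \frac{1}{-2372} = - \frac{1}{9695} - \frac{1}{2372} = - \frac{12067}{22996540}$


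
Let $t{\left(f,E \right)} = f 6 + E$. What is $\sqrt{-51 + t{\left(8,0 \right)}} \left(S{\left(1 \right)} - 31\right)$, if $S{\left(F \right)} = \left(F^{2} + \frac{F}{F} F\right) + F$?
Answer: $- 28 i \sqrt{3} \approx - 48.497 i$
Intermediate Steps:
$t{\left(f,E \right)} = E + 6 f$ ($t{\left(f,E \right)} = 6 f + E = E + 6 f$)
$S{\left(F \right)} = F^{2} + 2 F$ ($S{\left(F \right)} = \left(F^{2} + 1 F\right) + F = \left(F^{2} + F\right) + F = \left(F + F^{2}\right) + F = F^{2} + 2 F$)
$\sqrt{-51 + t{\left(8,0 \right)}} \left(S{\left(1 \right)} - 31\right) = \sqrt{-51 + \left(0 + 6 \cdot 8\right)} \left(1 \left(2 + 1\right) - 31\right) = \sqrt{-51 + \left(0 + 48\right)} \left(1 \cdot 3 - 31\right) = \sqrt{-51 + 48} \left(3 - 31\right) = \sqrt{-3} \left(-28\right) = i \sqrt{3} \left(-28\right) = - 28 i \sqrt{3}$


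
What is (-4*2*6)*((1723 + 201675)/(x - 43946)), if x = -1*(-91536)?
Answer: -4881552/23795 ≈ -205.15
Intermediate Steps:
x = 91536
(-4*2*6)*((1723 + 201675)/(x - 43946)) = (-4*2*6)*((1723 + 201675)/(91536 - 43946)) = (-8*6)*(203398/47590) = -9763104/47590 = -48*101699/23795 = -4881552/23795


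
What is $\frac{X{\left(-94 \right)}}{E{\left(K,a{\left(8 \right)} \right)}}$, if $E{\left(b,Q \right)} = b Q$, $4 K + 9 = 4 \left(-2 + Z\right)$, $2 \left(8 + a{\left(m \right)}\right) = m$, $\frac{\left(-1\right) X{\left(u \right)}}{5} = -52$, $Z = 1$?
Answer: $20$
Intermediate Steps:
$X{\left(u \right)} = 260$ ($X{\left(u \right)} = \left(-5\right) \left(-52\right) = 260$)
$a{\left(m \right)} = -8 + \frac{m}{2}$
$K = - \frac{13}{4}$ ($K = - \frac{9}{4} + \frac{4 \left(-2 + 1\right)}{4} = - \frac{9}{4} + \frac{4 \left(-1\right)}{4} = - \frac{9}{4} + \frac{1}{4} \left(-4\right) = - \frac{9}{4} - 1 = - \frac{13}{4} \approx -3.25$)
$E{\left(b,Q \right)} = Q b$
$\frac{X{\left(-94 \right)}}{E{\left(K,a{\left(8 \right)} \right)}} = \frac{260}{\left(-8 + \frac{1}{2} \cdot 8\right) \left(- \frac{13}{4}\right)} = \frac{260}{\left(-8 + 4\right) \left(- \frac{13}{4}\right)} = \frac{260}{\left(-4\right) \left(- \frac{13}{4}\right)} = \frac{260}{13} = 260 \cdot \frac{1}{13} = 20$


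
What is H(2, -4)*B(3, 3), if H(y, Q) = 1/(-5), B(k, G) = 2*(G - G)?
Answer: 0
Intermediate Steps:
B(k, G) = 0 (B(k, G) = 2*0 = 0)
H(y, Q) = -⅕
H(2, -4)*B(3, 3) = -⅕*0 = 0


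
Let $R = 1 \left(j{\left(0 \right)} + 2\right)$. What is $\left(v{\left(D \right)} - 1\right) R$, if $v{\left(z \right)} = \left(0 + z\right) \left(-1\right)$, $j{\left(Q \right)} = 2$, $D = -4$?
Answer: $12$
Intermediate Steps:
$v{\left(z \right)} = - z$ ($v{\left(z \right)} = z \left(-1\right) = - z$)
$R = 4$ ($R = 1 \left(2 + 2\right) = 1 \cdot 4 = 4$)
$\left(v{\left(D \right)} - 1\right) R = \left(\left(-1\right) \left(-4\right) - 1\right) 4 = \left(4 - 1\right) 4 = 3 \cdot 4 = 12$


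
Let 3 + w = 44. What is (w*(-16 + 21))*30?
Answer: 6150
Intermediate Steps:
w = 41 (w = -3 + 44 = 41)
(w*(-16 + 21))*30 = (41*(-16 + 21))*30 = (41*5)*30 = 205*30 = 6150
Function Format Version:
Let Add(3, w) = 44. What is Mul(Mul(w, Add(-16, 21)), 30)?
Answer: 6150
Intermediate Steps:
w = 41 (w = Add(-3, 44) = 41)
Mul(Mul(w, Add(-16, 21)), 30) = Mul(Mul(41, Add(-16, 21)), 30) = Mul(Mul(41, 5), 30) = Mul(205, 30) = 6150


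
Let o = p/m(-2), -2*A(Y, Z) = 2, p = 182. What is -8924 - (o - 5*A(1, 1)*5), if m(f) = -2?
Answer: -8858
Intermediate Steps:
A(Y, Z) = -1 (A(Y, Z) = -1/2*2 = -1)
o = -91 (o = 182/(-2) = 182*(-1/2) = -91)
-8924 - (o - 5*A(1, 1)*5) = -8924 - (-91 - 5*(-1)*5) = -8924 - (-91 + 5*5) = -8924 - (-91 + 25) = -8924 - 1*(-66) = -8924 + 66 = -8858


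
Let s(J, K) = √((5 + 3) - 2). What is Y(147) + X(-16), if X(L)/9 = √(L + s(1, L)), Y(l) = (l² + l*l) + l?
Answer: 43365 + 9*√(-16 + √6) ≈ 43365.0 + 33.13*I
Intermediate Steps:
s(J, K) = √6 (s(J, K) = √(8 - 2) = √6)
Y(l) = l + 2*l² (Y(l) = (l² + l²) + l = 2*l² + l = l + 2*l²)
X(L) = 9*√(L + √6)
Y(147) + X(-16) = 147*(1 + 2*147) + 9*√(-16 + √6) = 147*(1 + 294) + 9*√(-16 + √6) = 147*295 + 9*√(-16 + √6) = 43365 + 9*√(-16 + √6)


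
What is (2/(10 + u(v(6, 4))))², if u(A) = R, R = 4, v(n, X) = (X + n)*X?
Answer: 1/49 ≈ 0.020408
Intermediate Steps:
v(n, X) = X*(X + n)
u(A) = 4
(2/(10 + u(v(6, 4))))² = (2/(10 + 4))² = (2/14)² = (2*(1/14))² = (⅐)² = 1/49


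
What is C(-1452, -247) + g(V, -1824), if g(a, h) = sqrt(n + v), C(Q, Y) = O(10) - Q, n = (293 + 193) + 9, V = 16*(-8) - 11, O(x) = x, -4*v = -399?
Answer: 1462 + sqrt(2379)/2 ≈ 1486.4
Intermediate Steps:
v = 399/4 (v = -1/4*(-399) = 399/4 ≈ 99.750)
V = -139 (V = -128 - 11 = -139)
n = 495 (n = 486 + 9 = 495)
C(Q, Y) = 10 - Q
g(a, h) = sqrt(2379)/2 (g(a, h) = sqrt(495 + 399/4) = sqrt(2379/4) = sqrt(2379)/2)
C(-1452, -247) + g(V, -1824) = (10 - 1*(-1452)) + sqrt(2379)/2 = (10 + 1452) + sqrt(2379)/2 = 1462 + sqrt(2379)/2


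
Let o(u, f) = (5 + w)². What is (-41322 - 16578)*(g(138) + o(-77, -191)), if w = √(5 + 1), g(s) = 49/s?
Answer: -41755550/23 - 579000*√6 ≈ -3.2337e+6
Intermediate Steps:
w = √6 ≈ 2.4495
o(u, f) = (5 + √6)²
(-41322 - 16578)*(g(138) + o(-77, -191)) = (-41322 - 16578)*(49/138 + (5 + √6)²) = -57900*(49*(1/138) + (5 + √6)²) = -57900*(49/138 + (5 + √6)²) = -472850/23 - 57900*(5 + √6)²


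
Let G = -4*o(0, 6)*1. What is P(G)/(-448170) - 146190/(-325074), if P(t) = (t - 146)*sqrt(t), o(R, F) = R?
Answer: 24365/54179 ≈ 0.44971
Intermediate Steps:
G = 0 (G = -4*0*1 = 0*1 = 0)
P(t) = sqrt(t)*(-146 + t) (P(t) = (-146 + t)*sqrt(t) = sqrt(t)*(-146 + t))
P(G)/(-448170) - 146190/(-325074) = (sqrt(0)*(-146 + 0))/(-448170) - 146190/(-325074) = (0*(-146))*(-1/448170) - 146190*(-1/325074) = 0*(-1/448170) + 24365/54179 = 0 + 24365/54179 = 24365/54179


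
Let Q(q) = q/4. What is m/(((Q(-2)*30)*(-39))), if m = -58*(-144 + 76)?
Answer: 3944/585 ≈ 6.7419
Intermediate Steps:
Q(q) = q/4 (Q(q) = q*(1/4) = q/4)
m = 3944 (m = -58*(-68) = 3944)
m/(((Q(-2)*30)*(-39))) = 3944/(((((1/4)*(-2))*30)*(-39))) = 3944/((-1/2*30*(-39))) = 3944/((-15*(-39))) = 3944/585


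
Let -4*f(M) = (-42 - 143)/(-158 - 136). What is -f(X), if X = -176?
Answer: 185/1176 ≈ 0.15731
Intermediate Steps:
f(M) = -185/1176 (f(M) = -(-42 - 143)/(4*(-158 - 136)) = -(-185)/(4*(-294)) = -(-185)*(-1)/(4*294) = -¼*185/294 = -185/1176)
-f(X) = -1*(-185/1176) = 185/1176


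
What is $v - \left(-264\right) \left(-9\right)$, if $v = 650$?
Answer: $-1726$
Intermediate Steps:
$v - \left(-264\right) \left(-9\right) = 650 - \left(-264\right) \left(-9\right) = 650 - 2376 = -1726$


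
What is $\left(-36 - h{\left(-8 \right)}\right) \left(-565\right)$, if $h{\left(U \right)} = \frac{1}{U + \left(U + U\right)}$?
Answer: $\frac{487595}{24} \approx 20316.0$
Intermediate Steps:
$h{\left(U \right)} = \frac{1}{3 U}$ ($h{\left(U \right)} = \frac{1}{U + 2 U} = \frac{1}{3 U}$)
$\left(-36 - h{\left(-8 \right)}\right) \left(-565\right) = \left(-36 - \frac{1}{3 \left(-8\right)}\right) \left(-565\right) = \left(-36 - \frac{1}{3} \left(- \frac{1}{8}\right)\right) \left(-565\right) = \left(-36 - - \frac{1}{24}\right) \left(-565\right) = \left(-36 + \frac{1}{24}\right) \left(-565\right) = \left(- \frac{863}{24}\right) \left(-565\right) = \frac{487595}{24}$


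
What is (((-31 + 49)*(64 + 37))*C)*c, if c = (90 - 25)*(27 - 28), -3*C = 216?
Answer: 8508240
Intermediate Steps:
C = -72 (C = -⅓*216 = -72)
c = -65 (c = 65*(-1) = -65)
(((-31 + 49)*(64 + 37))*C)*c = (((-31 + 49)*(64 + 37))*(-72))*(-65) = ((18*101)*(-72))*(-65) = (1818*(-72))*(-65) = -130896*(-65) = 8508240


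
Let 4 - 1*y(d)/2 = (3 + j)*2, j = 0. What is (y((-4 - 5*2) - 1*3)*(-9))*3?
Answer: 108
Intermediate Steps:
y(d) = -4 (y(d) = 8 - 2*(3 + 0)*2 = 8 - 6*2 = 8 - 2*6 = 8 - 12 = -4)
(y((-4 - 5*2) - 1*3)*(-9))*3 = -4*(-9)*3 = 36*3 = 108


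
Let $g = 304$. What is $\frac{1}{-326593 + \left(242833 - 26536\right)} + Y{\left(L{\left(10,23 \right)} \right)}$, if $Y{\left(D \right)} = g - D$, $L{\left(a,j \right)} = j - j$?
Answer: $\frac{33529983}{110296} \approx 304.0$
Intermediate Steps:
$L{\left(a,j \right)} = 0$
$Y{\left(D \right)} = 304 - D$
$\frac{1}{-326593 + \left(242833 - 26536\right)} + Y{\left(L{\left(10,23 \right)} \right)} = \frac{1}{-326593 + \left(242833 - 26536\right)} + \left(304 - 0\right) = \frac{1}{-326593 + 216297} + \left(304 + 0\right) = \frac{1}{-110296} + 304 = - \frac{1}{110296} + 304 = \frac{33529983}{110296}$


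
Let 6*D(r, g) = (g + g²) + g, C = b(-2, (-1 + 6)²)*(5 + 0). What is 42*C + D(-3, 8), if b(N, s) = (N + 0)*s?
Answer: -31460/3 ≈ -10487.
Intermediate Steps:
b(N, s) = N*s
C = -250 (C = (-2*(-1 + 6)²)*(5 + 0) = -2*5²*5 = -2*25*5 = -50*5 = -250)
D(r, g) = g/3 + g²/6 (D(r, g) = ((g + g²) + g)/6 = (g² + 2*g)/6 = g/3 + g²/6)
42*C + D(-3, 8) = 42*(-250) + (⅙)*8*(2 + 8) = -10500 + (⅙)*8*10 = -10500 + 40/3 = -31460/3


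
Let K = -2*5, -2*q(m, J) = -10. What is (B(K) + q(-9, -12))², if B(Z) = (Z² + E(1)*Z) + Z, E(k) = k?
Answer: 7225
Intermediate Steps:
q(m, J) = 5 (q(m, J) = -½*(-10) = 5)
K = -10
B(Z) = Z² + 2*Z (B(Z) = (Z² + 1*Z) + Z = (Z² + Z) + Z = (Z + Z²) + Z = Z² + 2*Z)
(B(K) + q(-9, -12))² = (-10*(2 - 10) + 5)² = (-10*(-8) + 5)² = (80 + 5)² = 85² = 7225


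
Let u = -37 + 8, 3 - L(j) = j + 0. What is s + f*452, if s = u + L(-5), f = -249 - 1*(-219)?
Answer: -13581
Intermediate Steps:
L(j) = 3 - j (L(j) = 3 - (j + 0) = 3 - j)
u = -29
f = -30 (f = -249 + 219 = -30)
s = -21 (s = -29 + (3 - 1*(-5)) = -29 + (3 + 5) = -29 + 8 = -21)
s + f*452 = -21 - 30*452 = -21 - 13560 = -13581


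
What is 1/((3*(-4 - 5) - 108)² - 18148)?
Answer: 1/77 ≈ 0.012987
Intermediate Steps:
1/((3*(-4 - 5) - 108)² - 18148) = 1/((3*(-9) - 108)² - 18148) = 1/((-27 - 108)² - 18148) = 1/((-135)² - 18148) = 1/(18225 - 18148) = 1/77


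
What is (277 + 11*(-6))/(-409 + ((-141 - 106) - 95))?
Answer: -211/751 ≈ -0.28096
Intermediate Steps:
(277 + 11*(-6))/(-409 + ((-141 - 106) - 95)) = (277 - 66)/(-409 + (-247 - 95)) = 211/(-409 - 342) = 211/(-751) = 211*(-1/751) = -211/751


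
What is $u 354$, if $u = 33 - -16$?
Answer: $17346$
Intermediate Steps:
$u = 49$ ($u = 33 + 16 = 49$)
$u 354 = 49 \cdot 354 = 17346$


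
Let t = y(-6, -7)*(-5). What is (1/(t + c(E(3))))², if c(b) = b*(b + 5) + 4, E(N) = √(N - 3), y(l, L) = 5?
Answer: 1/441 ≈ 0.0022676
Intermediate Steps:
E(N) = √(-3 + N)
c(b) = 4 + b*(5 + b) (c(b) = b*(5 + b) + 4 = 4 + b*(5 + b))
t = -25 (t = 5*(-5) = -25)
(1/(t + c(E(3))))² = (1/(-25 + (4 + (√(-3 + 3))² + 5*√(-3 + 3))))² = (1/(-25 + (4 + (√0)² + 5*√0)))² = (1/(-25 + (4 + 0² + 5*0)))² = (1/(-25 + (4 + 0 + 0)))² = (1/(-25 + 4))² = (1/(-21))² = (-1/21)² = 1/441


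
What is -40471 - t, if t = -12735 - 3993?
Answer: -23743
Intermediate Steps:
t = -16728
-40471 - t = -40471 - 1*(-16728) = -40471 + 16728 = -23743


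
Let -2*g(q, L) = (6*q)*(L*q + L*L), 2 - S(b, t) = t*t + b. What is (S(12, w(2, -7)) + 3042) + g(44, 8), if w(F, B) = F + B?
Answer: -51905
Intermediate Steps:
w(F, B) = B + F
S(b, t) = 2 - b - t**2 (S(b, t) = 2 - (t*t + b) = 2 - (t**2 + b) = 2 - (b + t**2) = 2 + (-b - t**2) = 2 - b - t**2)
g(q, L) = -3*q*(L**2 + L*q) (g(q, L) = -6*q*(L*q + L*L)/2 = -6*q*(L*q + L**2)/2 = -6*q*(L**2 + L*q)/2 = -3*q*(L**2 + L*q))
(S(12, w(2, -7)) + 3042) + g(44, 8) = ((2 - 1*12 - (-7 + 2)**2) + 3042) - 3*8*44*(8 + 44) = ((2 - 12 - 1*(-5)**2) + 3042) - 3*8*44*52 = ((2 - 12 - 1*25) + 3042) - 54912 = ((2 - 12 - 25) + 3042) - 54912 = (-35 + 3042) - 54912 = 3007 - 54912 = -51905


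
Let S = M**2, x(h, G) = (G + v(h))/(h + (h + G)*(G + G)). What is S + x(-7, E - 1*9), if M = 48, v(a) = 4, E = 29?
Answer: 393992/171 ≈ 2304.0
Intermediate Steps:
x(h, G) = (4 + G)/(h + 2*G*(G + h)) (x(h, G) = (G + 4)/(h + (h + G)*(G + G)) = (4 + G)/(h + (G + h)*(2*G)) = (4 + G)/(h + 2*G*(G + h)))
S = 2304 (S = 48**2 = 2304)
S + x(-7, E - 1*9) = 2304 + (4 + (29 - 1*9))/(-7 + 2*(29 - 1*9)**2 + 2*(29 - 1*9)*(-7)) = 2304 + (4 + (29 - 9))/(-7 + 2*(29 - 9)**2 + 2*(29 - 9)*(-7)) = 2304 + (4 + 20)/(-7 + 2*20**2 + 2*20*(-7)) = 2304 + 24/(-7 + 2*400 - 280) = 2304 + 24/(-7 + 800 - 280) = 2304 + 24/513 = 2304 + (1/513)*24 = 2304 + 8/171 = 393992/171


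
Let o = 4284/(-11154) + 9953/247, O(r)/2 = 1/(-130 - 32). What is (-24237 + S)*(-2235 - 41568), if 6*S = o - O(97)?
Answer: 1012185768724358/953667 ≈ 1.0614e+9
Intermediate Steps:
O(r) = -1/81 (O(r) = 2/(-130 - 32) = 2/(-162) = 2*(-1/162) = -1/81)
o = 1409713/35321 (o = 4284*(-1/11154) + 9953*(1/247) = -714/1859 + 9953/247 = 1409713/35321 ≈ 39.911)
S = 57111037/8583003 (S = (1409713/35321 - 1*(-1/81))/6 = (1409713/35321 + 1/81)/6 = (⅙)*(114222074/2861001) = 57111037/8583003 ≈ 6.6540)
(-24237 + S)*(-2235 - 41568) = (-24237 + 57111037/8583003)*(-2235 - 41568) = -207969132674/8583003*(-43803) = 1012185768724358/953667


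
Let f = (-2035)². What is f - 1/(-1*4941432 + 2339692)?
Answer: 10774390731501/2601740 ≈ 4.1412e+6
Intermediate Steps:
f = 4141225
f - 1/(-1*4941432 + 2339692) = 4141225 - 1/(-1*4941432 + 2339692) = 4141225 - 1/(-4941432 + 2339692) = 4141225 - 1/(-2601740) = 4141225 - 1*(-1/2601740) = 4141225 + 1/2601740 = 10774390731501/2601740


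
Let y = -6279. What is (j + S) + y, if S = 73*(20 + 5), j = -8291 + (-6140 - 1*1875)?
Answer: -20760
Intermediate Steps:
j = -16306 (j = -8291 + (-6140 - 1875) = -8291 - 8015 = -16306)
S = 1825 (S = 73*25 = 1825)
(j + S) + y = (-16306 + 1825) - 6279 = -14481 - 6279 = -20760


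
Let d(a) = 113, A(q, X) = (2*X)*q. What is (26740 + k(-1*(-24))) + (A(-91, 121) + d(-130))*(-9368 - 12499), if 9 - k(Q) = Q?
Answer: 479110828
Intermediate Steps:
A(q, X) = 2*X*q
k(Q) = 9 - Q
(26740 + k(-1*(-24))) + (A(-91, 121) + d(-130))*(-9368 - 12499) = (26740 + (9 - (-1)*(-24))) + (2*121*(-91) + 113)*(-9368 - 12499) = (26740 + (9 - 1*24)) + (-22022 + 113)*(-21867) = (26740 + (9 - 24)) - 21909*(-21867) = (26740 - 15) + 479084103 = 26725 + 479084103 = 479110828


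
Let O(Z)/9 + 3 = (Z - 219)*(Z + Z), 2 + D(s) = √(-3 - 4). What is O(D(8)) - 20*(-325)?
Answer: 14303 - 4014*I*√7 ≈ 14303.0 - 10620.0*I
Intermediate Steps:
D(s) = -2 + I*√7 (D(s) = -2 + √(-3 - 4) = -2 + √(-7) = -2 + I*√7)
O(Z) = -27 + 18*Z*(-219 + Z) (O(Z) = -27 + 9*((Z - 219)*(Z + Z)) = -27 + 9*((-219 + Z)*(2*Z)) = -27 + 9*(2*Z*(-219 + Z)) = -27 + 18*Z*(-219 + Z))
O(D(8)) - 20*(-325) = (-27 - 3942*(-2 + I*√7) + 18*(-2 + I*√7)²) - 20*(-325) = (-27 + (7884 - 3942*I*√7) + 18*(-2 + I*√7)²) - 1*(-6500) = (7857 + 18*(-2 + I*√7)² - 3942*I*√7) + 6500 = 14357 + 18*(-2 + I*√7)² - 3942*I*√7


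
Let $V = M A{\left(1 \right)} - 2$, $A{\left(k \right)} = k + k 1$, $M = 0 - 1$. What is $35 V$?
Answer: $-140$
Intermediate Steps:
$M = -1$ ($M = 0 - 1 = -1$)
$A{\left(k \right)} = 2 k$ ($A{\left(k \right)} = k + k = 2 k$)
$V = -4$ ($V = - 2 \cdot 1 - 2 = \left(-1\right) 2 + \left(-3 + 1\right) = -2 - 2 = -4$)
$35 V = 35 \left(-4\right) = -140$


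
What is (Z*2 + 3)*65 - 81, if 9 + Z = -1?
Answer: -1186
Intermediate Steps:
Z = -10 (Z = -9 - 1 = -10)
(Z*2 + 3)*65 - 81 = (-10*2 + 3)*65 - 81 = (-20 + 3)*65 - 81 = -17*65 - 81 = -1105 - 81 = -1186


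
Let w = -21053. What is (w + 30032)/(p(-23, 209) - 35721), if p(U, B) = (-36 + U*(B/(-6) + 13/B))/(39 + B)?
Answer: -2792397168/11107987507 ≈ -0.25139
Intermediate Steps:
p(U, B) = (-36 + U*(13/B - B/6))/(39 + B) (p(U, B) = (-36 + U*(B*(-⅙) + 13/B))/(39 + B) = (-36 + U*(-B/6 + 13/B))/(39 + B) = (-36 + U*(13/B - B/6))/(39 + B))
(w + 30032)/(p(-23, 209) - 35721) = (-21053 + 30032)/((⅙)*(-216*209 + 78*(-23) - 1*(-23)*209²)/(209*(39 + 209)) - 35721) = 8979/((⅙)*(1/209)*(-45144 - 1794 - 1*(-23)*43681)/248 - 35721) = 8979/((⅙)*(1/209)*(1/248)*(-45144 - 1794 + 1004663) - 35721) = 8979/((⅙)*(1/209)*(1/248)*957725 - 35721) = 8979/(957725/310992 - 35721) = 8979/(-11107987507/310992) = 8979*(-310992/11107987507) = -2792397168/11107987507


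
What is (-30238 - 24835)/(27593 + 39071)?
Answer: -55073/66664 ≈ -0.82613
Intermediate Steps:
(-30238 - 24835)/(27593 + 39071) = -55073/66664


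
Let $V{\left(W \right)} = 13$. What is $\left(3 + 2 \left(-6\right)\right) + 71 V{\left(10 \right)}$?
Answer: $914$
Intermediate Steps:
$\left(3 + 2 \left(-6\right)\right) + 71 V{\left(10 \right)} = \left(3 + 2 \left(-6\right)\right) + 71 \cdot 13 = \left(3 - 12\right) + 923 = -9 + 923 = 914$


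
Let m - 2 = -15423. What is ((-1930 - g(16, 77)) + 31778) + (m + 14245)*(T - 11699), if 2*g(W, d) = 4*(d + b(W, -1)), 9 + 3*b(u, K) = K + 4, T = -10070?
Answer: 25630042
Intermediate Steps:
m = -15421 (m = 2 - 15423 = -15421)
b(u, K) = -5/3 + K/3 (b(u, K) = -3 + (K + 4)/3 = -3 + (4 + K)/3 = -3 + (4/3 + K/3) = -5/3 + K/3)
g(W, d) = -4 + 2*d (g(W, d) = (4*(d + (-5/3 + (⅓)*(-1))))/2 = (4*(d + (-5/3 - ⅓)))/2 = (4*(d - 2))/2 = (4*(-2 + d))/2 = (-8 + 4*d)/2 = -4 + 2*d)
((-1930 - g(16, 77)) + 31778) + (m + 14245)*(T - 11699) = ((-1930 - (-4 + 2*77)) + 31778) + (-15421 + 14245)*(-10070 - 11699) = ((-1930 - (-4 + 154)) + 31778) - 1176*(-21769) = ((-1930 - 1*150) + 31778) + 25600344 = ((-1930 - 150) + 31778) + 25600344 = (-2080 + 31778) + 25600344 = 29698 + 25600344 = 25630042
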